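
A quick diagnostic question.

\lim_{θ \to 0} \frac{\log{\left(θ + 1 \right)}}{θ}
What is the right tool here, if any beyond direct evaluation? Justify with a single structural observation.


Best approach: l'Hôpital's rule (0/0) — the 0/0 form at 0 is the signature situation for l'Hôpital's rule. Expanding numerator and denominator to first order gives the same value — the rule automates exactly that.


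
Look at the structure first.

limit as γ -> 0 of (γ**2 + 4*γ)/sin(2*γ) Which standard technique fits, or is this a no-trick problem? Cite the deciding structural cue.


Diagnosis: l'Hôpital's rule (0/0) — substituting 0 gives 0 over 0; differentiate top and bottom once and re-evaluate. One could equally expand both pieces locally and compare leading terms; the rule does that in one stroke.


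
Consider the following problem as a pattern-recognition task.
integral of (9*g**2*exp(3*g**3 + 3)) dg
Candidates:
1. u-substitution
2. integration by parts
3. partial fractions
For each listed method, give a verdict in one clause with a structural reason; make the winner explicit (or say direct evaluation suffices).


Diagnosis: u-substitution — structure check: outer function, inner expression 3*g**3 + 3, inner derivative as a factor — the classic u = 3*g**3 + 3 pattern.
- u-substitution — applies; the problem has the shape this method handles.
- integration by parts — the non-polynomial partner is not one of the parts kernels — exp, sine, or cosine with a degree-1 argument, or a logarithm.
- partial fractions — there is no rational-function structure to decompose.


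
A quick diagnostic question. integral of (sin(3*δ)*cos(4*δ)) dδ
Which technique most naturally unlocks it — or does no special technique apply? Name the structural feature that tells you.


Diagnosis: a trigonometric identity — two sinusoids at different rates multiply in sin(3*δ)*cos(4*δ); the product-to-sum identity uncouples them.


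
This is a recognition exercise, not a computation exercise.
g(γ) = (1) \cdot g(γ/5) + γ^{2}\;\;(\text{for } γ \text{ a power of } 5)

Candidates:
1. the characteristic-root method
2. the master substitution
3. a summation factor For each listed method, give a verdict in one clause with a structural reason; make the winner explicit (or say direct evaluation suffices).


Verdict: the master substitution — the argument contracts 5-fold per step: reindex γ exponentially and solve the linear recurrence in the new index.
- the characteristic-root method — a divided-index call is not the fixed-shift linear shape that characteristic roots solve.
- the master substitution: yes, a natural case for it.
- a summation factor: a divided-index call is outside the fixed-shift first-order family a summation factor normalizes.


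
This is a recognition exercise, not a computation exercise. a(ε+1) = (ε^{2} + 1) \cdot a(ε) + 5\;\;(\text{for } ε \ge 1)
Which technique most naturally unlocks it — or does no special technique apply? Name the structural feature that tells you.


Method: a summation factor — normalize by the running product of ε^{2} + 1: the left side becomes a difference, and differences sum.


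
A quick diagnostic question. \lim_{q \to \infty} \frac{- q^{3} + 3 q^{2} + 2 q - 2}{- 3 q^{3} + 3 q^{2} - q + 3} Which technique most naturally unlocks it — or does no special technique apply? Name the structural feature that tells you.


Verdict: dominant-term comparison — growth-rate triage: the leading powers of q decide the limit, everything else is noise. l'Hôpital's at-infinity variant applies to the expression viewed as a single quotient; the leading-term comparison is the direct route.


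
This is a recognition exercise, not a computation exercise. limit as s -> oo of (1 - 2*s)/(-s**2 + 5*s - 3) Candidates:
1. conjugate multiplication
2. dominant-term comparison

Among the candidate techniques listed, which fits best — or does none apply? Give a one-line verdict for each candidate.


Method: dominant-term comparison — growth-rate triage: the leading powers of s decide the limit, everything else is noise.
- conjugate multiplication: the conjugate move applies to radical differences, which this is not.
- dominant-term comparison: a fit — the right tool for this form.


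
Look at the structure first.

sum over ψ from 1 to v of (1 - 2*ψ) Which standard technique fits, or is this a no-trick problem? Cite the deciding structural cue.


Verdict: no special technique — constant-multiple powers of ψ with no cancellation partners and no common ratio — use the standard power-sum formulas.


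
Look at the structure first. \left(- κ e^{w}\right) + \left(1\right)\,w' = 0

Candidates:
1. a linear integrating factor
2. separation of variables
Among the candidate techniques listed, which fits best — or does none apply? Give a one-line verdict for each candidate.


Verdict: separation of variables — one side of the product carries the independent variable, the other the unknown — the textbook separation shape.
- a linear integrating factor — a nonlinear term in the unknown puts this outside the integrating-factor template.
- separation of variables — applicable, and directly so.


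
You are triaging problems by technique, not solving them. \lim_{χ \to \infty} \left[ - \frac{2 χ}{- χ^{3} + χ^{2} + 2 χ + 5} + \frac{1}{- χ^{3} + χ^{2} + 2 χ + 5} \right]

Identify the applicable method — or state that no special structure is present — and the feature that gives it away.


Diagnosis: dominant-term comparison — as χ grows, only the highest-degree terms matter — compare leading terms and read the limit off. Differentiating the expression as a single quotient would eventually settle it as well; matching dominant growth settles it immediately.


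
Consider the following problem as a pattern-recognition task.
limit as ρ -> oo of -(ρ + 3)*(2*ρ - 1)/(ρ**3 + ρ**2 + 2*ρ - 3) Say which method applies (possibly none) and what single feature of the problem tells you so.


Technique: dominant-term comparison — divide through by the highest power of ρ; every lower-order term dies and the dominant terms decide the limit. Differentiating the expression as a single quotient would eventually settle it as well; matching dominant growth settles it immediately.


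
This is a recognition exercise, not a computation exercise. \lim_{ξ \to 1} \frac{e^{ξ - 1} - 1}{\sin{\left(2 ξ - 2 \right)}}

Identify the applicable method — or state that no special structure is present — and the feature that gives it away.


Technique: l'Hôpital's rule (0/0) — the 0/0 form at 1 is the signature situation for l'Hôpital's rule. Expanding numerator and denominator to first order gives the same value — the rule automates exactly that.


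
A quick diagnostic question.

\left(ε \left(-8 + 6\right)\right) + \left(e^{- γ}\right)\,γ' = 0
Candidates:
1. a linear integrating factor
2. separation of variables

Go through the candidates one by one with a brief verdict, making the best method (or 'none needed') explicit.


Technique: separation of variables — one side of the product carries the independent variable, the other the unknown — the textbook separation shape.
- a linear integrating factor: a nonlinear term in the unknown puts this outside the integrating-factor template.
- separation of variables: a fit — the right tool for this form.


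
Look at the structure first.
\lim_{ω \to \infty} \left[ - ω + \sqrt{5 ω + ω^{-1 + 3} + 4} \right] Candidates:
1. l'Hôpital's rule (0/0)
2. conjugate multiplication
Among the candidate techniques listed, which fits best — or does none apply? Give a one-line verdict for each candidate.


Technique: conjugate multiplication — turning the difference into a conjugate-rationalized ratio makes the limit readable.
- l'Hôpital's rule (0/0): the expression is a difference driving to ∞ − ∞, not a 0/0 quotient — there is no ratio for the rule to differentiate.
- conjugate multiplication — yes — fits the structure here.


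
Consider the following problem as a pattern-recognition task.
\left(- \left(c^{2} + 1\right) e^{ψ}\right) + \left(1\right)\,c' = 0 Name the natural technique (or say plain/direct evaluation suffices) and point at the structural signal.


Best approach: separation of variables — all dependence on the two variables factors apart, the defining separable shape.


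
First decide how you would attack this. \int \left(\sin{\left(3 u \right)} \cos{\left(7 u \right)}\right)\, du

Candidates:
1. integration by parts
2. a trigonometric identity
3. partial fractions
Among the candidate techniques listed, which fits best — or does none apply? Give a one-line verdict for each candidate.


Method: a trigonometric identity — the product \sin{\left(3 u \right)} \cos{\left(7 u \right)} converts to a sum of single-frequency sinusoids via the product-to-sum identity.
- integration by parts — not the natural route: no polynomial-kernel product appears — a recursive parts reduction of the trigonometric product exists, but the identity rewrite is direct.
- a trigonometric identity: yes — fits the structure here.
- partial fractions: the expression is not a ratio of polynomials that decomposes further.


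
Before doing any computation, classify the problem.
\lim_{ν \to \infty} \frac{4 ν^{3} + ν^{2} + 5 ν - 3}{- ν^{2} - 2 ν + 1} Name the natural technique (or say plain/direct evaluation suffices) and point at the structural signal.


Best approach: dominant-term comparison — at large ν only the top-degree terms survive; compare the leading terms and the limit falls out. Viewed as a single quotient this is an ∞/∞ form — an at-infinity application of l'Hôpital's rule would also resolve it; comparing leading growth reads the answer without differentiating.


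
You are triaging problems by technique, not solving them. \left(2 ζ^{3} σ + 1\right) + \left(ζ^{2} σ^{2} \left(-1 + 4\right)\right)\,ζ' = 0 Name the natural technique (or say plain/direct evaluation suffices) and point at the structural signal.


Best approach: the exact-equation method — because the two cross partials coincide, the form is conservative as written — recover its potential in (σ, ζ).


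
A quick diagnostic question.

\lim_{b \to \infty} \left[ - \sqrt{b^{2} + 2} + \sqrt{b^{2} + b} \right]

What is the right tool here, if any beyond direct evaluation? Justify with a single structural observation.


Diagnosis: conjugate multiplication — neither \sqrt{b^{2} + b} nor \sqrt{b^{2} + 2} converges alone, so rewrite their difference as a conjugate-rationalized quotient first.


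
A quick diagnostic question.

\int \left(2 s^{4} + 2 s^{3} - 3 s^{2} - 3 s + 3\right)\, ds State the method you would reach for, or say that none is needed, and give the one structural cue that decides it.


Technique: no special technique — every term is a constant multiple of a power of s; term-wise power-rule integration needs no preliminary transformation.


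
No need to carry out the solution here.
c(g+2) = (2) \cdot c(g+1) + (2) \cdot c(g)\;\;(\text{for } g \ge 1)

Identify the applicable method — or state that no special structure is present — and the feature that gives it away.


Technique: the characteristic-root method — shift-invariance with fixed coefficients calls for exponential trials; the characteristic polynomial finds every r^g.


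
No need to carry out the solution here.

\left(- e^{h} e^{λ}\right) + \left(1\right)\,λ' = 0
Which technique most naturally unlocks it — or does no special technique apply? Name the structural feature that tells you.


Diagnosis: separation of variables — one side of the product carries the independent variable, the other the unknown — the textbook separation shape.


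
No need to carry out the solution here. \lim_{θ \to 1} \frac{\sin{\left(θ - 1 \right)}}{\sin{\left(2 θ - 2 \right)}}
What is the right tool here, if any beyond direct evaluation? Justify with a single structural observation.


Verdict: l'Hôpital's rule (0/0) — substituting 1 gives 0 over 0; differentiate top and bottom once and re-evaluate. The standard small-argument limits would also carry it; the rule is the systematic route.


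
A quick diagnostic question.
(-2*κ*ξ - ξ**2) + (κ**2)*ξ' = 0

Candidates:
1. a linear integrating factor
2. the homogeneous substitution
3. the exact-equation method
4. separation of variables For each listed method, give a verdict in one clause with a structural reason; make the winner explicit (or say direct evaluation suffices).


Diagnosis: the homogeneous substitution — the slope's numerator and denominator share total degree; set v = ξ/κ and the equation drops to separable form. Rearranged, this also fits the Bernoulli template directly; the homogeneous substitution reads the structure without the rearrangement.
- a linear integrating factor — the unknown enters nonlinearly (through a power, a denominator, or a transcendental function), which the linear integrating-factor recipe cannot absorb as-is — any repair would come from a preliminary substitution, not the factor.
- the homogeneous substitution — applicable, and directly so.
- the exact-equation method — exactness fails on the nose — the mixed partials do not match.
- separation of variables — the two dependences are entangled, not a clean product of one-variable pieces.


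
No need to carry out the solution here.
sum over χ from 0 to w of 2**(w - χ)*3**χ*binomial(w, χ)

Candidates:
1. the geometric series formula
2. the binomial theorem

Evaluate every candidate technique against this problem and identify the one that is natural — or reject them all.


Verdict: the binomial theorem — the summand is term χ of a binomial expansion in 3 and 2; the whole sum is a single power.
- the geometric series formula — the term-to-term ratio drifts with the index — the one thing the geometric formula cannot absorb.
- the binomial theorem: applicable, and directly so.


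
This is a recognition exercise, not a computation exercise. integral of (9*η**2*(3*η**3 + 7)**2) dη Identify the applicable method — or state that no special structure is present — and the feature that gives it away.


Diagnosis: u-substitution — everything non-trivial happens through the inner expression 3*η**3 + 7, and its derivative accounts for the remaining factor up to a constant, so set u = 3*η**3 + 7. One could also expand and integrate term by term; the substitution is strictly more direct.


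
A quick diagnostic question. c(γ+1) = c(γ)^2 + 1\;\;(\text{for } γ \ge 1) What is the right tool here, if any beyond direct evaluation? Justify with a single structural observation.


Best approach: no special technique — a nonlinear dependence on earlier terms breaks linearity, and with it every superposition-based closed form.


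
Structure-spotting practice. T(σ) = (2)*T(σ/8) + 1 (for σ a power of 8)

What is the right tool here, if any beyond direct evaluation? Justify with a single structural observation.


Method: the master substitution — the argument σ/8 divides the index by 8; the standard σ = 8^m substitution converts it to a constant-shift recurrence.


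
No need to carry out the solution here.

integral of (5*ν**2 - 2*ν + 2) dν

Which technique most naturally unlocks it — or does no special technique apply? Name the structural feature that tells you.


Method: no special technique — a term-by-term power-rule job in ν; no substitution or rearrangement earns its keep here.


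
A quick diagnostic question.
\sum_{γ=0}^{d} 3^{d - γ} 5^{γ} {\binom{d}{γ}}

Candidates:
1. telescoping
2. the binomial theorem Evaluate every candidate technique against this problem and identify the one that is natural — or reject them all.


Technique: the binomial theorem — {\binom{d}{γ}} weighting matched powers of 5 and 3 is the expanded form of (5 + 3)^d — fold it back up.
- telescoping — as presented, consecutive terms share no shifted copy to cancel against — no rewrite is on display to change that.
- the binomial theorem: yes, a natural case for it.


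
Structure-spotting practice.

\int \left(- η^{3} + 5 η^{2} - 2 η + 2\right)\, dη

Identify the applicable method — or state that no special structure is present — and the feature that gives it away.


Technique: no special technique — a term-by-term power-rule job in η; no substitution or rearrangement earns its keep here.


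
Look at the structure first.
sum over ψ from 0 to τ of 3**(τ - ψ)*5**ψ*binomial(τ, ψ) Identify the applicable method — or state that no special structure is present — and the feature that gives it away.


Diagnosis: the binomial theorem — terms weighting binomial(τ, ψ) against matched powers of 5 and 3 reassemble into (5 + 3)^τ by the binomial theorem.


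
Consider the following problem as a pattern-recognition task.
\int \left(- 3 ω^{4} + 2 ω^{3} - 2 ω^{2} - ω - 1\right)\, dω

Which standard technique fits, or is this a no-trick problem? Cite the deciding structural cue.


Technique: no special technique — every term is a constant multiple of a power of ω; term-wise power-rule integration needs no preliminary transformation.


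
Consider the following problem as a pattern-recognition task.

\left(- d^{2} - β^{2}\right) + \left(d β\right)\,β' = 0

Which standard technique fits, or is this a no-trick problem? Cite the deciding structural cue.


Best approach: the homogeneous substitution — the slope's numerator and denominator share total degree; set v = β/d and the equation drops to separable form. A Bernoulli substitution is a fair alternative on this equation directly; the homogeneous reading takes it as given.


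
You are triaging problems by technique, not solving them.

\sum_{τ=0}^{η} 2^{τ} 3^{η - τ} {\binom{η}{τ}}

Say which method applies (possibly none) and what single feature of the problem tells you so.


Technique: the binomial theorem — {\binom{η}{τ}} weighting matched powers of 2 and 3 is the expanded form of (2 + 3)^η — fold it back up.


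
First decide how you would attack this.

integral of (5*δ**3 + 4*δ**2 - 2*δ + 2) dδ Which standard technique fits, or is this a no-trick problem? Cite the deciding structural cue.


Best approach: no special technique — nothing composite, nothing rational, nothing trigonometric — each constant-multiple power of δ integrates by the power rule alone.


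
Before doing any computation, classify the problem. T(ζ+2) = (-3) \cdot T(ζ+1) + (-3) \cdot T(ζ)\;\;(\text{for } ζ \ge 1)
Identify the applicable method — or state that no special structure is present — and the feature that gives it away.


Best approach: the characteristic-root method — every coefficient is a fixed number and the forcing is zero — substitute r^ζ and read off the root equation.


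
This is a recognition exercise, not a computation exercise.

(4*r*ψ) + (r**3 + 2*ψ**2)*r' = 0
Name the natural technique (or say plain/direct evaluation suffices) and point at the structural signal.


Verdict: the exact-equation method — d/dr of 4*r*ψ equals d/dψ of r**3 + 2*ψ**2: the form is a total differential of one potential — integrate it exactly.


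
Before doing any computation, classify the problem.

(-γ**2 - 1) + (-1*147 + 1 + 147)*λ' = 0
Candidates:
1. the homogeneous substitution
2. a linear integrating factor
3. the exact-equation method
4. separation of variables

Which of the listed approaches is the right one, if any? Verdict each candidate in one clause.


Method: no special technique — solved for the derivative, no λ appears — this is antidifferentiation in γ wearing ODE clothing.
- the homogeneous substitution: rescaling both variables together changes the slope, so no ratio substitution collapses it.
- a linear integrating factor — with the unknown absent the integrating factor is a formality; direct integration is the working structure.
- the exact-equation method: with the unknown absent from both coefficients, the cross-partial test holds emptily — nothing for the exact method to work on.
- separation of variables — any separation here is vacuous (nothing depends on the unknown); direct integration is the honest label.


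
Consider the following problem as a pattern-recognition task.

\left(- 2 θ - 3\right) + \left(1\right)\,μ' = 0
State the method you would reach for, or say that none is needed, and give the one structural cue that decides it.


Diagnosis: no special technique — solved for the derivative, no μ appears — this is antidifferentiation in θ wearing ODE clothing.


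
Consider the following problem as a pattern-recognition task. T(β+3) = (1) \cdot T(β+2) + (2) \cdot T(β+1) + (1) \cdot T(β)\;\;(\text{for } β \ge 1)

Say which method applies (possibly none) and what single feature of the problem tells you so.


Method: the characteristic-root method — because shifting β leaves the equation's coefficients unchanged, exponential trials reduce it to algebra.


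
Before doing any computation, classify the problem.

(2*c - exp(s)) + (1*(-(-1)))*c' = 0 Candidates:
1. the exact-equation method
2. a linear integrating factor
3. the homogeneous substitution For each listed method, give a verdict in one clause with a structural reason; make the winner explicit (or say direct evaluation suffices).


Method: a linear integrating factor — arrange it as c' + 2·c = (the forcing term) and the integrating factor does the rest.
- the exact-equation method — exactness fails on the nose — the mixed partials do not match.
- a linear integrating factor — a fit — the right tool for this form.
- the homogeneous substitution: the slope is not a function of the ratio of the variables alone.


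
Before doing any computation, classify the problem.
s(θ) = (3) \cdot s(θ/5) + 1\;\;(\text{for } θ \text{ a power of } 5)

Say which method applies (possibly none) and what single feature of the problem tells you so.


Technique: the master substitution — treat m = log base 5 of θ as the new clock: one recursion step advances m by one while θ scales by 5.


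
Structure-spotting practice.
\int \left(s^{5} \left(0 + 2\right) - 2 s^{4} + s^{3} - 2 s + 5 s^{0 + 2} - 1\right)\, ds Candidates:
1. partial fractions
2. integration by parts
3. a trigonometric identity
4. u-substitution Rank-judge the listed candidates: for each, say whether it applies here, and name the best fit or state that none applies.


Technique: no special technique — nothing composite, nothing rational, nothing trigonometric — each constant-multiple power of s integrates by the power rule alone.
- partial fractions: the expression is not a ratio of polynomials that decomposes further.
- integration by parts — parts would only shuffle a directly integrable integrand.
- a trigonometric identity: there is no trigonometric structure at all — the integrand carries no sine or cosine to rewrite.
- u-substitution: no substitution does more than relabel what direct integration already handles.


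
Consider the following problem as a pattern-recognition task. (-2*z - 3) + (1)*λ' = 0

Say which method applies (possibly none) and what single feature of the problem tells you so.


Technique: no special technique — solved for the derivative, no λ appears — this is antidifferentiation in z wearing ODE clothing.


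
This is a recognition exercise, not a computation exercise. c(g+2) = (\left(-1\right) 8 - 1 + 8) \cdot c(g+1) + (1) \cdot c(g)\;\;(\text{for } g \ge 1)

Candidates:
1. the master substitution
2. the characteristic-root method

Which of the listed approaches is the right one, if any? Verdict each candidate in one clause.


Method: the characteristic-root method — constant coefficients and linearity mean the ansatz r^g reduces it to solving the characteristic polynomial.
- the master substitution: there is no divide-the-index recursive argument.
- the characteristic-root method — applies; the problem has the shape this method handles.


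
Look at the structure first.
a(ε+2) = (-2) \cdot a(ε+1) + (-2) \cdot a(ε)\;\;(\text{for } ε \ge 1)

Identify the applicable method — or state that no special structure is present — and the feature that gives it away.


Best approach: the characteristic-root method — fixed numeric weights on consecutive terms and no forcing term added: the root method in its home territory.


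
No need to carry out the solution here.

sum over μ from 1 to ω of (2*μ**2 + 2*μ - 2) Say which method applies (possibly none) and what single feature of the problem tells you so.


Method: no special technique — Faulhaber territory: sum each constant-multiple power of μ with its closed-form formula, no trick required.


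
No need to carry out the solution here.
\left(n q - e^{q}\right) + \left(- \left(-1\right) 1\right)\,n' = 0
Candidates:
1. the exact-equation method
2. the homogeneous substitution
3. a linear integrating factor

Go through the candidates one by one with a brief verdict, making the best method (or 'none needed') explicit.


Verdict: a linear integrating factor — arrange it as n' + q·n = (the forcing term) and the integrating factor does the rest.
- the exact-equation method: the cross partial derivatives disagree, so no single potential exists.
- the homogeneous substitution — the slope is not a function of the ratio of the variables alone.
- a linear integrating factor — a fit — the right tool for this form.


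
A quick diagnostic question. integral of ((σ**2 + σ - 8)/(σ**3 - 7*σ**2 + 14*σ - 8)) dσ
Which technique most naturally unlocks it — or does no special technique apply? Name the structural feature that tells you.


Verdict: partial fractions — rational integrand, reducible denominator σ**3 - 7*σ**2 + 14*σ - 8: decompose first, integrate second.


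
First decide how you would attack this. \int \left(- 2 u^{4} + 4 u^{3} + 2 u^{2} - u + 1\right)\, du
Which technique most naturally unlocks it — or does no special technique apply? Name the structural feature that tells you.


Verdict: no special technique — a term-by-term power-rule job in u; no substitution or rearrangement earns its keep here.


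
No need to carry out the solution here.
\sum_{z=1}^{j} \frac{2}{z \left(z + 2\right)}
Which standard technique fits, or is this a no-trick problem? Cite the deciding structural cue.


Technique: telescoping — \frac{2}{z \left(z + 2\right)} is a collapsed telescope: expand it into simple fractions to see the cancellation.


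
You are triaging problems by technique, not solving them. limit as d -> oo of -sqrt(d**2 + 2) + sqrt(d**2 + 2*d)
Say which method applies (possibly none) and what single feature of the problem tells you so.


Verdict: conjugate multiplication — two divergent pieces with a minus sign between them and a radical in the mix: rationalize sqrt(d**2 + 2*d) - sqrt(d**2 + 2) before any limit law applies.


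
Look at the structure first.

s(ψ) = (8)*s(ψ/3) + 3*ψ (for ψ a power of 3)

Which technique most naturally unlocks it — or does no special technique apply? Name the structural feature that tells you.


Best approach: the master substitution — the index is divided (ψ/3), not shifted — substitute ψ = 3^m to straighten it into a shift recurrence.


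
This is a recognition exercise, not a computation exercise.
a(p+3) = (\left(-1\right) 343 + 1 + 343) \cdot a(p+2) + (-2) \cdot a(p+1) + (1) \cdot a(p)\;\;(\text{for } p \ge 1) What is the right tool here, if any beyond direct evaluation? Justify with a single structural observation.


Method: the characteristic-root method — every coefficient is a fixed number and the forcing is zero — substitute r^p and read off the root equation.


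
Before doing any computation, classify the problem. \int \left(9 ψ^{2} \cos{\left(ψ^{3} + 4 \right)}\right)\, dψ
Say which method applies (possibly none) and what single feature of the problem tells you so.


Best approach: u-substitution — the only nontrivial dependence routes through ψ^{3} + 4, whose derivative supplies the leftover factor up to a constant multiple — u = ψ^{3} + 4 flattens it.


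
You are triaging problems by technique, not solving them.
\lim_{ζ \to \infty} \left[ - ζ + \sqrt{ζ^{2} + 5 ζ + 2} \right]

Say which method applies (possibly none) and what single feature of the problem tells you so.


Technique: conjugate multiplication — both pieces blow up but their difference is finite; the conjugate trick rationalizes \sqrt{ζ^{2} + 5 ζ + 2} - ζ.


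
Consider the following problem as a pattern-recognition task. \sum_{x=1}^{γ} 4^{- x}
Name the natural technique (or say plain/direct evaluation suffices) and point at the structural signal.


Method: the geometric series formula — consecutive terms stand in a fixed index-free ratio — the geometric sum formula closes it.


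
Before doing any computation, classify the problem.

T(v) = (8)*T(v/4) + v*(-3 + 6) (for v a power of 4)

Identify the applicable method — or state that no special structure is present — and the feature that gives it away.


Verdict: the master substitution — the argument v/4 divides the index by 4; the standard v = 4^m substitution converts it to a constant-shift recurrence.


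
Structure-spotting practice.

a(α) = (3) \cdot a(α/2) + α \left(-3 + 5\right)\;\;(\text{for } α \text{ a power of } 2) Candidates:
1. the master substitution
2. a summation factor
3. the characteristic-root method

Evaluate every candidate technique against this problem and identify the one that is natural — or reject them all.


Best approach: the master substitution — the argument shrinks by the factor 2, so measure the index on a logarithmic scale and the recursion becomes a shift.
- the master substitution — a fit — the right tool for this form.
- a summation factor: a divided-index call is outside the fixed-shift first-order family a summation factor normalizes.
- the characteristic-root method: the recursion divides its index rather than shifting it — outside the constant-shift family the root method covers.


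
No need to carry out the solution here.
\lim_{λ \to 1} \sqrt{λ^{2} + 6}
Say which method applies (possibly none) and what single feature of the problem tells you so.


Verdict: no special technique — the expression is continuous at 1 — substitute and evaluate; no indeterminate form appears.


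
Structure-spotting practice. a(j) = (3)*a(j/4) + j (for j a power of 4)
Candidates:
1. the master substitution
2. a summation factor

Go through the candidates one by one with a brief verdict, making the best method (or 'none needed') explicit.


Method: the master substitution — the recursive call is at index j/4 rather than a shift, a divide-and-conquer shape — substituting j = 4^m linearizes it.
- the master substitution — a fit — the right tool for this form.
- a summation factor: the recursion divides its index rather than shifting it — there is no previous-term chain for a summation factor to telescope.


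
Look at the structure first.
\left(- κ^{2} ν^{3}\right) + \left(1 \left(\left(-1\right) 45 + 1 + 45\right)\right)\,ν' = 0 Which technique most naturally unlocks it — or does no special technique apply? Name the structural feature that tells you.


Method: separation of variables — separating collects all ν-dependence with the derivative and leaves all κ-dependence opposite: variables separate.


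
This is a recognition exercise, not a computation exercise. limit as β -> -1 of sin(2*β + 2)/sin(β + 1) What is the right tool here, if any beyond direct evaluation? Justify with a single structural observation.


Diagnosis: l'Hôpital's rule (0/0) — plug in -1: top and bottom both hit zero, so differentiate each and retry. Expanding numerator and denominator to first order gives the same value — the rule automates exactly that.


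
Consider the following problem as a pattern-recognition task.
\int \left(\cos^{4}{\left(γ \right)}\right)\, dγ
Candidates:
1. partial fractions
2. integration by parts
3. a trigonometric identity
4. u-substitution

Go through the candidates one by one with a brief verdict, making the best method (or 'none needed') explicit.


Technique: a trigonometric identity — \cos^{4}{\left(γ \right)} is the textbook power-reduction case — identities first, antiderivatives second.
- partial fractions: there is no rational-function structure to decompose.
- integration by parts: not the fit here: there is no polynomial factor to ladder down — parts can still close the trigonometric product by recursion, though the identity rewrite is the direct route.
- a trigonometric identity — a fit — the right tool for this form.
- u-substitution: no subexpression of the integrand serves as a whole-integral substitution inner — individual terms may offer their own, but none carries its derivative as a factor of the full integrand; a working change of variable would have to be constructed from outside the expression.


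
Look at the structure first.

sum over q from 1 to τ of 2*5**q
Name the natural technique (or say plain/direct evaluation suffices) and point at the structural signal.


Best approach: the geometric series formula — each summand is the previous one scaled by 5; that constant multiplier is itself the geometric structure.


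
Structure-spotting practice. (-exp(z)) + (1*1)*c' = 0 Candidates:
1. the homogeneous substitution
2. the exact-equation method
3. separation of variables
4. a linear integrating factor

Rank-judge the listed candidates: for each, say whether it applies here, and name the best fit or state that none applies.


Verdict: no special technique — solved for the derivative, c never appears on the right — this is a direct integration in z, not a differential-equations problem at heart.
- the homogeneous substitution: the ratio substitution does not collapse this equation.
- the exact-equation method: no dependence on the unknown anywhere: exactness is a label without content here.
- separation of variables — any separation here is vacuous (nothing depends on the unknown); direct integration is the honest label.
- a linear integrating factor — with the unknown absent the integrating factor is a formality; direct integration is the working structure.


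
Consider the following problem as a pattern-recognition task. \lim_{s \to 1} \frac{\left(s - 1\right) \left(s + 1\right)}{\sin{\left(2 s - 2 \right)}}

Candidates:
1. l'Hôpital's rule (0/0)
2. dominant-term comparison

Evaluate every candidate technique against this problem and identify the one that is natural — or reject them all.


Diagnosis: l'Hôpital's rule (0/0) — substituting 1 gives 0 over 0; differentiate top and bottom once and re-evaluate. A local series expansion at the point resolves it as well; the rule is the packaged version of that step.
- l'Hôpital's rule (0/0): a fit — the right tool for this form.
- dominant-term comparison: no dominant power emerges to decide the limit by degree comparison.


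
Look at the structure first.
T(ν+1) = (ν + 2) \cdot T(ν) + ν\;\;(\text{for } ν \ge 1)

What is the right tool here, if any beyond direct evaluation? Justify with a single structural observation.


Verdict: a summation factor — an index-dependent multiplier ν + 2 rules out characteristic roots; a summation factor converts it to a pure difference.


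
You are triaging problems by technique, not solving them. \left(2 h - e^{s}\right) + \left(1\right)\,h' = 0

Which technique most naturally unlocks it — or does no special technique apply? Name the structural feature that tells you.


Method: a linear integrating factor — h enters only linearly with coefficient 2; multiply by exp of the integral of 2 and the left side becomes one derivative.


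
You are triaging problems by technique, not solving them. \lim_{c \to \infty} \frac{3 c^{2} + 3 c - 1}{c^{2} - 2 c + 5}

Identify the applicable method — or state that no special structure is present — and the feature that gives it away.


Diagnosis: dominant-term comparison — at large c only the top-degree terms survive; compare the leading terms and the limit falls out. Differentiating the expression as a single quotient would eventually settle it as well; matching dominant growth settles it immediately.


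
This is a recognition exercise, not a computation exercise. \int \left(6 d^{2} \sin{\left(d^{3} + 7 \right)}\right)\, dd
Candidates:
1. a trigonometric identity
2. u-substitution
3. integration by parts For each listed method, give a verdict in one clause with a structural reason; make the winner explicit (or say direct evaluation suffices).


Technique: u-substitution — differentiating the inner expression d^{3} + 7 produces the factor 6 d^{2} up to a constant multiple, so substituting u = d^{3} + 7 reduces everything to a one-variable integral in u.
- a trigonometric identity — the trigonometric factor has no even power to reduce and no cross-frequency product to convert — the standard power-reduction and product-to-sum identities do not engage it.
- u-substitution — applicable, and directly so.
- integration by parts: a polynomial factor is present, but its partner is not an exp, sine, or cosine of a degree-1 argument, nor a logarithm.


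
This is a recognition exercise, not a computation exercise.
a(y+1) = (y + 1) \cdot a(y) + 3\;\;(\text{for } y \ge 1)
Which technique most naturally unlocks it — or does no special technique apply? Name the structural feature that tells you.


Verdict: a summation factor — with the index-dependent coefficient y + 1, dividing by the cumulative product turns the left side into a pure difference.


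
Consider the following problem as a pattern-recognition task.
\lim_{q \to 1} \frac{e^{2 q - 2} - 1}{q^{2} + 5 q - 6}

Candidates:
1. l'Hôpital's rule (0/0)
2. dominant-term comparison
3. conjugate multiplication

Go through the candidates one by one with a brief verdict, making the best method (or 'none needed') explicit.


Method: l'Hôpital's rule (0/0) — substituting 1 gives 0 over 0; differentiate top and bottom once and re-evaluate. A first-order expansion at the point is an equally standard path; the rule packages it.
- l'Hôpital's rule (0/0): applicable, and directly so.
- dominant-term comparison — this is not a rational comparison of growth rates at infinity.
- conjugate multiplication: there are no radicals in tension whose conjugate would simplify matters.


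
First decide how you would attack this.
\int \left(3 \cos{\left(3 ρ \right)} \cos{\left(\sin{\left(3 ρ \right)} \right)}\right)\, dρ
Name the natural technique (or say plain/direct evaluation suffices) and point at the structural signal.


Best approach: u-substitution — 3 \cos{\left(3 ρ \right)} matches the derivative of \sin{\left(3 ρ \right)} up to a constant; with u = \sin{\left(3 ρ \right)} the whole integrand folds into a function of u alone.


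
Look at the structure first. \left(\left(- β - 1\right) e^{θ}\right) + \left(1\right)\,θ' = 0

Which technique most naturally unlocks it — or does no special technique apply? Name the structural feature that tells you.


Verdict: separation of variables — solved for the derivative, the right side splits multiplicatively into a function of each variable alone — divide and integrate each side.


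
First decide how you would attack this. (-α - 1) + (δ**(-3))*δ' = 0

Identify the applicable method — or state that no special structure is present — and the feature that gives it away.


Diagnosis: separation of variables — separating collects all δ-dependence with the derivative and leaves all α-dependence opposite: variables separate. The cross-partial test also passes here (vacuously, each side single-variable); the potential-function route would work, separation is simply more immediate.
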